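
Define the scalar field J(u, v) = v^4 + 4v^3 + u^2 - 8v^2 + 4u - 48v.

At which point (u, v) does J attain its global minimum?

(-2, 2)

J(u,v) separates as P(u) + Q(v), so its minimum is min P + min Q.
P'(u) = 2u + 4 vanishes at u ∈ {-2}; Q'(v) = 4(v - 2)(v + 2)(v + 3) vanishes at v ∈ {-3, -2, 2}.
Local minima of P (where P''>0): P(-2)=-4. Local minima of Q: Q(-3)=45, Q(2)=-80.
So the global minimum of J is P(-2) + Q(2) = -4 − 80 = -84, attained at (-2, 2).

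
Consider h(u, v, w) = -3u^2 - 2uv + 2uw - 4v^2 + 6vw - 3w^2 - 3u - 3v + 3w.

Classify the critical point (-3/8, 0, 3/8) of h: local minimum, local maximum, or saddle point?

local maximum

The Hessian is constant: H = [[-6, -2, 2], [-2, -8, 6], [2, 6, -6]].
Leading principal minors: Δ₁ = -6, Δ₂ = 44, Δ₃ = -64.
The minors alternate sign starting negative (−, +, −), so H is negative definite: a local maximum.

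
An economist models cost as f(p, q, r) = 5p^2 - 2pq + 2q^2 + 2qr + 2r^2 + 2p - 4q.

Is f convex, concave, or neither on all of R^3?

convex

f is quadratic, so its Hessian is the constant matrix H = [[10, -2, 0], [-2, 4, 2], [0, 2, 4]].
Leading principal minors: 10, 36, 104.
All positive ⇒ H ≻ 0 ⇒ convex.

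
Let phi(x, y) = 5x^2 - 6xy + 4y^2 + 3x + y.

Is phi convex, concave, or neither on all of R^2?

convex

phi is quadratic, so its Hessian is the constant matrix H = [[10, -6], [-6, 8]].
det(H) = 44, tr(H) = 18.
det(H) > 0 and tr(H) > 0, so H is positive definite everywhere: convex.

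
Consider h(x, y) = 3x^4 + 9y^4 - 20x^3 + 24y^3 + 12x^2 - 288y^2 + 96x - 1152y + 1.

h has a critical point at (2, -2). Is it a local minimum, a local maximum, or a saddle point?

local maximum

The mixed partial ∂²h/∂x∂y is 0, so the Hessian at any point is diag(h_xx, h_yy) = diag(12(3x^2 - 10x + 2), 36(3y^2 + 4y - 16)).
At (2, -2): H = diag(-72, -432).
Both eigenvalues are negative, so H is negative definite: a local maximum.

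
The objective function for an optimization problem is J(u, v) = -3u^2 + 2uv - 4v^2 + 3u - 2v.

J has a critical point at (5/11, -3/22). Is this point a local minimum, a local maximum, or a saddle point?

local maximum

The Hessian of J is constant: H = [[-6, 2], [2, -8]].
det(H) = (-6)·(-8) − 2² = 44.
det(H) > 0 and tr(H) = -14 < 0, so H is negative definite and the point is a local maximum.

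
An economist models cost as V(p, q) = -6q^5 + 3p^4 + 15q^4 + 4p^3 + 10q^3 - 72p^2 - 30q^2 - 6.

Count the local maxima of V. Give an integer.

V separates as a function of p plus a function of q, so ∇V=0 decouples.
∂V/∂p = 12p(p - 3)(p + 4) = 0 at p ∈ {-4, 0, 3}; ∂V/∂q = -30q(q - 2)(q - 1)(q + 1) = 0 at q ∈ {-1, 0, 1, 2}.
The Hessian is diagonal: diag(V_pp, V_qq). Second derivatives: V_pp(-4)=336, V_pp(0)=-144, V_pp(3)=252; V_qq(-1)=180, V_qq(0)=-60, V_qq(1)=60, V_qq(2)=-180.
Local maxima occur where both diagonal entries negative: (0, 0), (0, 2). Count: 2.

2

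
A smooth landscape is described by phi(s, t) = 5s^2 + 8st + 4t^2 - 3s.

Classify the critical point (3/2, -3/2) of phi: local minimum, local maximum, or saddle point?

The Hessian of phi is constant: H = [[10, 8], [8, 8]].
det(H) = 10·8 − 8² = 16.
det(H) > 0 and tr(H) = 18 > 0, so H is positive definite and the point is a local minimum.

local minimum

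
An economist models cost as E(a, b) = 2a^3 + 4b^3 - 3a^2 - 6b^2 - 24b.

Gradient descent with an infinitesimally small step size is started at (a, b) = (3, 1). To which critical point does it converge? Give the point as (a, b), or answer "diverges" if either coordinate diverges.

E is separable, so gradient descent decouples: a follows -∂E/∂a, b follows -∂E/∂b.
∂E/∂a = 6a(a - 1); at a=3 this is 36, so a decreases.
∂E/∂b = 12(b - 2)(b + 1); at b=1 this is -24, so b increases.
a converges to its nearest critical value 1 (a local min of the a-part); b converges to 2. The iterate converges to (1, 2).

(1, 2)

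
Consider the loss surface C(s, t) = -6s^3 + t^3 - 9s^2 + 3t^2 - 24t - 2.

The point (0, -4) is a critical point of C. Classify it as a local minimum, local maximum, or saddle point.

local maximum

The mixed partial ∂²C/∂s∂t is 0, so the Hessian at any point is diag(C_ss, C_tt) = diag(-18(2s + 1), 6(t + 1)).
At (0, -4): H = diag(-18, -18).
Both eigenvalues are negative, so H is negative definite: a local maximum.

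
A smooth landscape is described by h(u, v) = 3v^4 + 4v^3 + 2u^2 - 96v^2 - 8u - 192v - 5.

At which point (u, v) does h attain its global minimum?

(2, 4)

h(u,v) separates as P(u) + Q(v) − 5, so its minimum is min P + min Q − 5.
P'(u) = 4u - 8 vanishes at u ∈ {2}; Q'(v) = 12(v - 4)(v + 1)(v + 4) vanishes at v ∈ {-4, -1, 4}.
Local minima of P (where P''>0): P(2)=-8. Local minima of Q: Q(-4)=-256, Q(4)=-1280.
So the global minimum of h is P(2) + Q(4) − 5 = -8 − 1280 − 5 = -1293, attained at (2, 4).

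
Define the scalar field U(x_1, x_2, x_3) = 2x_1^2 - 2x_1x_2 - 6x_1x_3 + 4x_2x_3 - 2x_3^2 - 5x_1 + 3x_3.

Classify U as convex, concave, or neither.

neither

U is quadratic, so its Hessian is the constant matrix H = [[4, -2, -6], [-2, 0, 4], [-6, 4, -4]].
Leading principal minors: 4, -4, 48.
Neither pattern holds ⇒ H is indefinite ⇒ neither convex nor concave.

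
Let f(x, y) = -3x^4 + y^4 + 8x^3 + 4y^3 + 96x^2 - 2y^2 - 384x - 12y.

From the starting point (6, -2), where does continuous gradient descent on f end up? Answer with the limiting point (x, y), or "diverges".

f is separable, so gradient descent decouples: x follows -∂f/∂x, y follows -∂f/∂y.
∂f/∂x = -12(x - 4)(x - 2)(x + 4); at x=6 this is -960, so x increases.
∂f/∂y = 4(y - 1)(y + 1)(y + 3); at y=-2 this is 12, so y decreases.
The x-coordinate has no critical point in that direction and runs off to infinity.

diverges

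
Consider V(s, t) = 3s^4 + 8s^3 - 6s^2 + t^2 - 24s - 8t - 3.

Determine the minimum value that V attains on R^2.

-38

V(s,t) separates as P(s) + Q(t) − 3, so its minimum is min P + min Q − 3.
P'(s) = 12(s - 1)(s + 1)(s + 2) vanishes at s ∈ {-2, -1, 1}; Q'(t) = 2(t - 4) vanishes at t ∈ {4}.
Local minima of P (where P''>0): P(-2)=8, P(1)=-19. Local minima of Q: Q(4)=-16.
So the global minimum of V is P(1) + Q(4) − 3 = -19 − 16 − 3 = -38, attained at (1, 4).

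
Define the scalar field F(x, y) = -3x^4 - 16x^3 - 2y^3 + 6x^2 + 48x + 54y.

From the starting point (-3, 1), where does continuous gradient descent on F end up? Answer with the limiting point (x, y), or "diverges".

F is separable, so gradient descent decouples: x follows -∂F/∂x, y follows -∂F/∂y.
∂F/∂x = -12(x - 1)(x + 1)(x + 4); at x=-3 this is -96, so x increases.
∂F/∂y = -6(y - 3)(y + 3); at y=1 this is 48, so y decreases.
x converges to its nearest critical value -1 (a local min of the x-part); y converges to -3. The iterate converges to (-1, -3).

(-1, -3)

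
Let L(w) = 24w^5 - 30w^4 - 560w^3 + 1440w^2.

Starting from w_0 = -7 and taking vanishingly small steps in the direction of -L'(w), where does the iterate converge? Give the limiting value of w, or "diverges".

diverges

L'(w) = 120w(w - 3)(w - 2)(w + 4), so L'(-7) = 226800.
Gradient descent moves in the -L' direction, i.e. w is decreasing.
There is no critical point below w=-7, and L' keeps the same sign, so the iterate runs off to −∞.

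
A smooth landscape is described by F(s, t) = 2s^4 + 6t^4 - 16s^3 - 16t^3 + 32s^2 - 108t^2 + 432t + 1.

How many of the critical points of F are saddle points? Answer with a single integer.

4

F separates as a function of s plus a function of t, so ∇F=0 decouples.
∂F/∂s = 8s(s - 4)(s - 2) = 0 at s ∈ {0, 2, 4}; ∂F/∂t = 24(t - 3)(t - 2)(t + 3) = 0 at t ∈ {-3, 2, 3}.
The Hessian is diagonal: diag(F_ss, F_tt). Second derivatives: F_ss(0)=64, F_ss(2)=-32, F_ss(4)=64; F_tt(-3)=720, F_tt(2)=-120, F_tt(3)=144.
Saddle points occur where the two diagonal entries have opposite signs: (0, 2), (2, -3), (2, 3), (4, 2). Count: 4.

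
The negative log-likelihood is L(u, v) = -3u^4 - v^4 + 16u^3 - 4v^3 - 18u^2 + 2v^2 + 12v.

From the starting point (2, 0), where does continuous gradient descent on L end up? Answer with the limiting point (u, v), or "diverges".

(1, -1)

L is separable, so gradient descent decouples: u follows -∂L/∂u, v follows -∂L/∂v.
∂L/∂u = -12u(u - 3)(u - 1); at u=2 this is 24, so u decreases.
∂L/∂v = -4(v - 1)(v + 1)(v + 3); at v=0 this is 12, so v decreases.
u converges to its nearest critical value 1 (a local min of the u-part); v converges to -1. The iterate converges to (1, -1).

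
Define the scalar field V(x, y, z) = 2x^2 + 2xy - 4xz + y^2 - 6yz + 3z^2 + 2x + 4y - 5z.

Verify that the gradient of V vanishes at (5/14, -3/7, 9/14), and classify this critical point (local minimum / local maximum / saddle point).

∇V = (4x + 2y - 4z + 2, 2x + 2y - 6z + 4, -4x - 6y + 6z - 5); substituting (5/14, -3/7, 9/14) gives ∇V = (0, 0, 0), so (5/14, -3/7, 9/14) is indeed a critical point.
The Hessian is constant: H = [[4, 2, -4], [2, 2, -6], [-4, -6, 6]].
Leading principal minors: Δ₁ = 4, Δ₂ = 4, Δ₃ = -56.
The minors fit neither the all-positive nor the alternating-sign pattern, so H is indefinite: a saddle point.

saddle point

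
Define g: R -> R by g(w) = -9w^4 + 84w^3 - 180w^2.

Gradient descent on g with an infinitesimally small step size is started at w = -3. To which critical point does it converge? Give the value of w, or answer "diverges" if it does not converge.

diverges

g'(w) = -36w(w - 5)(w - 2), so g'(-3) = 4320.
Gradient descent moves in the -g' direction, i.e. w is decreasing.
There is no critical point below w=-3, and g' keeps the same sign, so the iterate runs off to −∞.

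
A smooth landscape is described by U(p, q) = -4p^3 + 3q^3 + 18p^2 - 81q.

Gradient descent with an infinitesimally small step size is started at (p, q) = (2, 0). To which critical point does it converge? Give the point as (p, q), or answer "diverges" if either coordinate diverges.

(0, 3)

U is separable, so gradient descent decouples: p follows -∂U/∂p, q follows -∂U/∂q.
∂U/∂p = -12p(p - 3); at p=2 this is 24, so p decreases.
∂U/∂q = 9(q - 3)(q + 3); at q=0 this is -81, so q increases.
p converges to its nearest critical value 0 (a local min of the p-part); q converges to 3. The iterate converges to (0, 3).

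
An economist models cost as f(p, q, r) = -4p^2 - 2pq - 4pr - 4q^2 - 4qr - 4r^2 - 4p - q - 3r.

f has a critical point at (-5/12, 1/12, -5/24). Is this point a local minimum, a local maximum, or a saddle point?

The Hessian is constant: H = [[-8, -2, -4], [-2, -8, -4], [-4, -4, -8]].
Leading principal minors: Δ₁ = -8, Δ₂ = 60, Δ₃ = -288.
The minors alternate sign starting negative (−, +, −), so H is negative definite: a local maximum.

local maximum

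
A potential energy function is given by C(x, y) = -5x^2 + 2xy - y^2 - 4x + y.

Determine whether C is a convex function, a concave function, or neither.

concave

C is quadratic, so its Hessian is the constant matrix H = [[-10, 2], [2, -2]].
det(H) = 16, tr(H) = -12.
det(H) > 0 and tr(H) < 0, so H is negative definite everywhere: concave.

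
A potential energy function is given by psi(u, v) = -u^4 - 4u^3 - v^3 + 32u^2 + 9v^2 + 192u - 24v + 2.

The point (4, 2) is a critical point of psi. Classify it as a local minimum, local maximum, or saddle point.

saddle point

The mixed partial ∂²psi/∂u∂v is 0, so the Hessian at any point is diag(psi_uu, psi_vv) = diag(4(-3u^2 - 6u + 16), 6(-v + 3)).
At (4, 2): H = diag(-224, 6).
The eigenvalues have opposite signs, so H is indefinite: a saddle point.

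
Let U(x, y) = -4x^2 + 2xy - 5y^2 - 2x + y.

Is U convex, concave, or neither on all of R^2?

concave

U is quadratic, so its Hessian is the constant matrix H = [[-8, 2], [2, -10]].
det(H) = 76, tr(H) = -18.
det(H) > 0 and tr(H) < 0, so H is negative definite everywhere: concave.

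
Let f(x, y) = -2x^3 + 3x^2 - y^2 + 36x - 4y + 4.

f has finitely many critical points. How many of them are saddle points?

f separates as a function of x plus a function of y, so ∇f=0 decouples.
∂f/∂x = -6(x - 3)(x + 2) = 0 at x ∈ {-2, 3}; ∂f/∂y = -2(y + 2) = 0 at y ∈ {-2}.
The Hessian is diagonal: diag(f_xx, f_yy). Second derivatives: f_xx(-2)=30, f_xx(3)=-30; f_yy(-2)=-2.
Saddle points occur where the two diagonal entries have opposite signs: (-2, -2). Count: 1.

1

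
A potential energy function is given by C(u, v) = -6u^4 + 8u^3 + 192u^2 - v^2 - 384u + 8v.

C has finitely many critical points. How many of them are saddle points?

1

C separates as a function of u plus a function of v, so ∇C=0 decouples.
∂C/∂u = -24(u - 4)(u - 1)(u + 4) = 0 at u ∈ {-4, 1, 4}; ∂C/∂v = -2(v - 4) = 0 at v ∈ {4}.
The Hessian is diagonal: diag(C_uu, C_vv). Second derivatives: C_uu(-4)=-960, C_uu(1)=360, C_uu(4)=-576; C_vv(4)=-2.
Saddle points occur where the two diagonal entries have opposite signs: (1, 4). Count: 1.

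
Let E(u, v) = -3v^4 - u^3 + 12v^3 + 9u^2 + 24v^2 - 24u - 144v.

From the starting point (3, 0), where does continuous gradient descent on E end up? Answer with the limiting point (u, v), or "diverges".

E is separable, so gradient descent decouples: u follows -∂E/∂u, v follows -∂E/∂v.
∂E/∂u = -3(u - 4)(u - 2); at u=3 this is 3, so u decreases.
∂E/∂v = -12(v - 3)(v - 2)(v + 2); at v=0 this is -144, so v increases.
u converges to its nearest critical value 2 (a local min of the u-part); v converges to 2. The iterate converges to (2, 2).

(2, 2)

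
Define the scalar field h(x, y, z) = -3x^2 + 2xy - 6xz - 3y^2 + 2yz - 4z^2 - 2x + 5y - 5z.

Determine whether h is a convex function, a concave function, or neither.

h is quadratic, so its Hessian is the constant matrix H = [[-6, 2, -6], [2, -6, 2], [-6, 2, -8]].
Leading principal minors: -6, 32, -64.
Signs alternate −, +, − ⇒ H ≺ 0 ⇒ concave.

concave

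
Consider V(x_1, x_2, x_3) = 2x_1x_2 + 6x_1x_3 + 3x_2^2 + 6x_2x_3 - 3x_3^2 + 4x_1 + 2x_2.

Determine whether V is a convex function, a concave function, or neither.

V is quadratic, so its Hessian is the constant matrix H = [[0, 2, 6], [2, 6, 6], [6, 6, -6]].
Leading principal minors: 0, -4, -48.
Neither pattern holds ⇒ H is indefinite ⇒ neither convex nor concave.

neither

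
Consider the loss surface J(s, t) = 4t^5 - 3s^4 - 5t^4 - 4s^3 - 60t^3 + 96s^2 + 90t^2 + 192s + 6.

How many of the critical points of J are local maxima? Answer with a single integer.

J separates as a function of s plus a function of t, so ∇J=0 decouples.
∂J/∂s = -12(s - 4)(s + 1)(s + 4) = 0 at s ∈ {-4, -1, 4}; ∂J/∂t = 20t(t - 3)(t - 1)(t + 3) = 0 at t ∈ {-3, 0, 1, 3}.
The Hessian is diagonal: diag(J_ss, J_tt). Second derivatives: J_ss(-4)=-288, J_ss(-1)=180, J_ss(4)=-480; J_tt(-3)=-1440, J_tt(0)=180, J_tt(1)=-160, J_tt(3)=720.
Local maxima occur where both diagonal entries negative: (-4, -3), (-4, 1), (4, -3), (4, 1). Count: 4.

4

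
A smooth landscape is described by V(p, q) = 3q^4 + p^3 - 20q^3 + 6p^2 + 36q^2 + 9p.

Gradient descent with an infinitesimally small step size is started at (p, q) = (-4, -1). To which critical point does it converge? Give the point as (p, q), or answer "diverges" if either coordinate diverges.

V is separable, so gradient descent decouples: p follows -∂V/∂p, q follows -∂V/∂q.
∂V/∂p = 3(p + 1)(p + 3); at p=-4 this is 9, so p decreases.
∂V/∂q = 12q(q - 3)(q - 2); at q=-1 this is -144, so q increases.
The p-coordinate has no critical point in that direction and runs off to infinity.

diverges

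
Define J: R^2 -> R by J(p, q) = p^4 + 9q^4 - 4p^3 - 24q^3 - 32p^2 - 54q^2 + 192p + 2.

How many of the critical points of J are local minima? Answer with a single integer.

J separates as a function of p plus a function of q, so ∇J=0 decouples.
∂J/∂p = 4(p - 4)(p - 3)(p + 4) = 0 at p ∈ {-4, 3, 4}; ∂J/∂q = 36q(q - 3)(q + 1) = 0 at q ∈ {-1, 0, 3}.
The Hessian is diagonal: diag(J_pp, J_qq). Second derivatives: J_pp(-4)=224, J_pp(3)=-28, J_pp(4)=32; J_qq(-1)=144, J_qq(0)=-108, J_qq(3)=432.
Local minima occur where both diagonal entries positive: (-4, -1), (-4, 3), (4, -1), (4, 3). Count: 4.

4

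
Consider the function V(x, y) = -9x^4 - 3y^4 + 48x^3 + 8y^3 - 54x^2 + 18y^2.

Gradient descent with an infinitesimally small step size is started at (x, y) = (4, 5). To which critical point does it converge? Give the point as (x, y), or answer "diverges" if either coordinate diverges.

diverges

V is separable, so gradient descent decouples: x follows -∂V/∂x, y follows -∂V/∂y.
∂V/∂x = -36x(x - 3)(x - 1); at x=4 this is -432, so x increases.
∂V/∂y = -12y(y - 3)(y + 1); at y=5 this is -720, so y increases.
The x-coordinate has no critical point in that direction and runs off to infinity.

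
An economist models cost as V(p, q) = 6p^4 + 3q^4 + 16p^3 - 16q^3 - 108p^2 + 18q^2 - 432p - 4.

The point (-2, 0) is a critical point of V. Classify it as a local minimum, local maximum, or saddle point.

saddle point

The mixed partial ∂²V/∂p∂q is 0, so the Hessian at any point is diag(V_pp, V_qq) = diag(24(3p^2 + 4p - 9), 12(3q^2 - 8q + 3)).
At (-2, 0): H = diag(-120, 36).
The eigenvalues have opposite signs, so H is indefinite: a saddle point.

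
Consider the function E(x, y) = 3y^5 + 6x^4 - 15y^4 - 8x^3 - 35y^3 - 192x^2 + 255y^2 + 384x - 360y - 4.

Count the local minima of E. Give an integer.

4

E separates as a function of x plus a function of y, so ∇E=0 decouples.
∂E/∂x = 24(x - 4)(x - 1)(x + 4) = 0 at x ∈ {-4, 1, 4}; ∂E/∂y = 15(y - 4)(y - 2)(y - 1)(y + 3) = 0 at y ∈ {-3, 1, 2, 4}.
The Hessian is diagonal: diag(E_xx, E_yy). Second derivatives: E_xx(-4)=960, E_xx(1)=-360, E_xx(4)=576; E_yy(-3)=-2100, E_yy(1)=180, E_yy(2)=-150, E_yy(4)=630.
Local minima occur where both diagonal entries positive: (-4, 1), (-4, 4), (4, 1), (4, 4). Count: 4.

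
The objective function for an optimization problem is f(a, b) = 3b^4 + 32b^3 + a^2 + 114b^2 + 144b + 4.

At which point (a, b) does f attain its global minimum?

(0, -1)

f(a,b) separates as P(a) + Q(b) + 4, so its minimum is min P + min Q + 4.
P'(a) = 2a vanishes at a ∈ {0}; Q'(b) = 12(b + 1)(b + 3)(b + 4) vanishes at b ∈ {-4, -3, -1}.
Local minima of P (where P''>0): P(0)=0. Local minima of Q: Q(-4)=-32, Q(-1)=-59.
So the global minimum of f is P(0) + Q(-1) + 4 = 0 − 59 + 4 = -55, attained at (0, -1).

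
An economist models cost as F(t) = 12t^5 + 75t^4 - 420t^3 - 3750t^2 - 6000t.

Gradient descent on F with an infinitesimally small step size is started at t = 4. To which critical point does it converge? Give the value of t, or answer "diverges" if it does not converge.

F'(t) = 60(t - 5)(t + 1)(t + 4)(t + 5), so F'(4) = -21600.
Gradient descent moves in the -F' direction, i.e. t is increasing.
The nearest critical point in that direction is t = 5, where F'' = 32400 > 0 (a local minimum). The iterate converges there.

5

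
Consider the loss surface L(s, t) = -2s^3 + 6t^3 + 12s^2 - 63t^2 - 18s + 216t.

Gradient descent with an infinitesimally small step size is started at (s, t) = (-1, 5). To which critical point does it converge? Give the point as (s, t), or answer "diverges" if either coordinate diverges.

L is separable, so gradient descent decouples: s follows -∂L/∂s, t follows -∂L/∂t.
∂L/∂s = -6(s - 3)(s - 1); at s=-1 this is -48, so s increases.
∂L/∂t = 18(t - 4)(t - 3); at t=5 this is 36, so t decreases.
s converges to its nearest critical value 1 (a local min of the s-part); t converges to 4. The iterate converges to (1, 4).

(1, 4)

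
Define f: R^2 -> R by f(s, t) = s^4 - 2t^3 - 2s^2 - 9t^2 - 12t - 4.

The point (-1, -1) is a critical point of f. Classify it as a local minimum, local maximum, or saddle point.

saddle point

The mixed partial ∂²f/∂s∂t is 0, so the Hessian at any point is diag(f_ss, f_tt) = diag(4(3s^2 - 1), -6(2t + 3)).
At (-1, -1): H = diag(8, -6).
The eigenvalues have opposite signs, so H is indefinite: a saddle point.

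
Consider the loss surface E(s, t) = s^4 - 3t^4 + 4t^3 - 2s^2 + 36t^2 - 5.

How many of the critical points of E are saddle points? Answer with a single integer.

E separates as a function of s plus a function of t, so ∇E=0 decouples.
∂E/∂s = 4s(s - 1)(s + 1) = 0 at s ∈ {-1, 0, 1}; ∂E/∂t = -12t(t - 3)(t + 2) = 0 at t ∈ {-2, 0, 3}.
The Hessian is diagonal: diag(E_ss, E_tt). Second derivatives: E_ss(-1)=8, E_ss(0)=-4, E_ss(1)=8; E_tt(-2)=-120, E_tt(0)=72, E_tt(3)=-180.
Saddle points occur where the two diagonal entries have opposite signs: (-1, -2), (-1, 3), (0, 0), (1, -2), (1, 3). Count: 5.

5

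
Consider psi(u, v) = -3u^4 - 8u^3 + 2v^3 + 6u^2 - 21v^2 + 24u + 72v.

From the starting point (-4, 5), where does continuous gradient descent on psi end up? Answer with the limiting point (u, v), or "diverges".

psi is separable, so gradient descent decouples: u follows -∂psi/∂u, v follows -∂psi/∂v.
∂psi/∂u = -12(u - 1)(u + 1)(u + 2); at u=-4 this is 360, so u decreases.
∂psi/∂v = 6(v - 4)(v - 3); at v=5 this is 12, so v decreases.
The u-coordinate has no critical point in that direction and runs off to infinity.

diverges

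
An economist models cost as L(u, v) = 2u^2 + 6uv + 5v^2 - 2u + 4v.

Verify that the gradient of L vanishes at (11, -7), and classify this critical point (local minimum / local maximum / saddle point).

local minimum

∇L = (4u + 6v - 2, 6u + 10v + 4); substituting (11, -7) gives ∇L = (0, 0), so (11, -7) is indeed a critical point.
The Hessian of L is constant: H = [[4, 6], [6, 10]].
det(H) = 4·10 − 6² = 4.
det(H) > 0 and tr(H) = 14 > 0, so H is positive definite and the point is a local minimum.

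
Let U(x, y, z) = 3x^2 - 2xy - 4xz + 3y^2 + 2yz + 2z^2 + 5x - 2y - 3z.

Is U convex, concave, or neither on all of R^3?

U is quadratic, so its Hessian is the constant matrix H = [[6, -2, -4], [-2, 6, 2], [-4, 2, 4]].
Leading principal minors: 6, 32, 40.
All positive ⇒ H ≻ 0 ⇒ convex.

convex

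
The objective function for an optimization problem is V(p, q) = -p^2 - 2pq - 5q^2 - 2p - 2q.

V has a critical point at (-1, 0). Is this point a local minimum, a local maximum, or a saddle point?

local maximum

The Hessian of V is constant: H = [[-2, -2], [-2, -10]].
det(H) = (-2)·(-10) − (-2)² = 16.
det(H) > 0 and tr(H) = -12 < 0, so H is negative definite and the point is a local maximum.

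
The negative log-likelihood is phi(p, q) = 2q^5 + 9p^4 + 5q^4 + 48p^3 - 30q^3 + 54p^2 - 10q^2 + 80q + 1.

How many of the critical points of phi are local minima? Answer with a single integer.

phi separates as a function of p plus a function of q, so ∇phi=0 decouples.
∂phi/∂p = 36p(p + 1)(p + 3) = 0 at p ∈ {-3, -1, 0}; ∂phi/∂q = 10(q - 2)(q - 1)(q + 1)(q + 4) = 0 at q ∈ {-4, -1, 1, 2}.
The Hessian is diagonal: diag(phi_pp, phi_qq). Second derivatives: phi_pp(-3)=216, phi_pp(-1)=-72, phi_pp(0)=108; phi_qq(-4)=-900, phi_qq(-1)=180, phi_qq(1)=-100, phi_qq(2)=180.
Local minima occur where both diagonal entries positive: (-3, -1), (-3, 2), (0, -1), (0, 2). Count: 4.

4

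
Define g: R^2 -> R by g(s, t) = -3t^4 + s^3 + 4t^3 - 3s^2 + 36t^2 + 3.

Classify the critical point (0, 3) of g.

The mixed partial ∂²g/∂s∂t is 0, so the Hessian at any point is diag(g_ss, g_tt) = diag(6(s - 1), 12(-3t^2 + 2t + 6)).
At (0, 3): H = diag(-6, -180).
Both eigenvalues are negative, so H is negative definite: a local maximum.

local maximum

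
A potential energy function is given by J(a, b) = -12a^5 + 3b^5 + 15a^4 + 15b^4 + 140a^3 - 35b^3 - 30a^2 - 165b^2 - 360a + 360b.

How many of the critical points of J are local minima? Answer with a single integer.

J separates as a function of a plus a function of b, so ∇J=0 decouples.
∂J/∂a = -60(a - 3)(a - 1)(a + 1)(a + 2) = 0 at a ∈ {-2, -1, 1, 3}; ∂J/∂b = 15(b - 2)(b - 1)(b + 3)(b + 4) = 0 at b ∈ {-4, -3, 1, 2}.
The Hessian is diagonal: diag(J_aa, J_bb). Second derivatives: J_aa(-2)=900, J_aa(-1)=-480, J_aa(1)=720, J_aa(3)=-2400; J_bb(-4)=-450, J_bb(-3)=300, J_bb(1)=-300, J_bb(2)=450.
Local minima occur where both diagonal entries positive: (-2, -3), (-2, 2), (1, -3), (1, 2). Count: 4.

4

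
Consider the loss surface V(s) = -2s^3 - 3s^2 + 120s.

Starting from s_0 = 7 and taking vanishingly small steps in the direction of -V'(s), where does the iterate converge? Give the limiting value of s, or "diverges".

diverges

V'(s) = -6(s - 4)(s + 5), so V'(7) = -216.
Gradient descent moves in the -V' direction, i.e. s is increasing.
There is no critical point above s=7, and V' keeps the same sign, so the iterate runs off to +∞.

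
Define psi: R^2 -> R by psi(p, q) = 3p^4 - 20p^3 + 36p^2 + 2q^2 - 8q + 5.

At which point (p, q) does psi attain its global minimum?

psi(p,q) separates as A(p) + B(q) + 5, so its minimum is min A + min B + 5.
A'(p) = 12p(p - 3)(p - 2) vanishes at p ∈ {0, 2, 3}; B'(q) = 4q - 8 vanishes at q ∈ {2}.
Local minima of A (where A''>0): A(0)=0, A(3)=27. Local minima of B: B(2)=-8.
So the global minimum of psi is A(0) + B(2) + 5 = 0 − 8 + 5 = -3, attained at (0, 2).

(0, 2)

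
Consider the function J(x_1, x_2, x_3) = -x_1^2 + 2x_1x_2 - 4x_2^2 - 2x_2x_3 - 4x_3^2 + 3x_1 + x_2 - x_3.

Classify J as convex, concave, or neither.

J is quadratic, so its Hessian is the constant matrix H = [[-2, 2, 0], [2, -8, -2], [0, -2, -8]].
Leading principal minors: -2, 12, -88.
Signs alternate −, +, − ⇒ H ≺ 0 ⇒ concave.

concave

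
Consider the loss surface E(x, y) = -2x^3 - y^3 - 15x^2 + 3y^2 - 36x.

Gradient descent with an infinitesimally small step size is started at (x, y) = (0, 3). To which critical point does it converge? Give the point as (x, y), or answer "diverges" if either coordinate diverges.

E is separable, so gradient descent decouples: x follows -∂E/∂x, y follows -∂E/∂y.
∂E/∂x = -6(x + 2)(x + 3); at x=0 this is -36, so x increases.
∂E/∂y = -3y(y - 2); at y=3 this is -9, so y increases.
The x-coordinate has no critical point in that direction and runs off to infinity.

diverges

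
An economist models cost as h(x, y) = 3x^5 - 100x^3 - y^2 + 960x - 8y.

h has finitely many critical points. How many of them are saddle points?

2

h separates as a function of x plus a function of y, so ∇h=0 decouples.
∂h/∂x = 15(x - 4)(x - 2)(x + 2)(x + 4) = 0 at x ∈ {-4, -2, 2, 4}; ∂h/∂y = -2(y + 4) = 0 at y ∈ {-4}.
The Hessian is diagonal: diag(h_xx, h_yy). Second derivatives: h_xx(-4)=-1440, h_xx(-2)=720, h_xx(2)=-720, h_xx(4)=1440; h_yy(-4)=-2.
Saddle points occur where the two diagonal entries have opposite signs: (-2, -4), (4, -4). Count: 2.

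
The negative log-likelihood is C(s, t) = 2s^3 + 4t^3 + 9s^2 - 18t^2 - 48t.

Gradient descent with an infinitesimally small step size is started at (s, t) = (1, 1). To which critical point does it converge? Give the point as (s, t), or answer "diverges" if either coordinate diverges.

(0, 4)

C is separable, so gradient descent decouples: s follows -∂C/∂s, t follows -∂C/∂t.
∂C/∂s = 6s(s + 3); at s=1 this is 24, so s decreases.
∂C/∂t = 12(t - 4)(t + 1); at t=1 this is -72, so t increases.
s converges to its nearest critical value 0 (a local min of the s-part); t converges to 4. The iterate converges to (0, 4).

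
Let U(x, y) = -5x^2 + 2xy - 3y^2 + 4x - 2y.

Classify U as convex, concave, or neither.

U is quadratic, so its Hessian is the constant matrix H = [[-10, 2], [2, -6]].
det(H) = 56, tr(H) = -16.
det(H) > 0 and tr(H) < 0, so H is negative definite everywhere: concave.

concave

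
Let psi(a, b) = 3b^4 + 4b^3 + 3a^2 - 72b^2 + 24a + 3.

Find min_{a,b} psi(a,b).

-685

psi(a,b) separates as P(a) + Q(b) + 3, so its minimum is min P + min Q + 3.
P'(a) = 6a + 24 vanishes at a ∈ {-4}; Q'(b) = 12b(b - 3)(b + 4) vanishes at b ∈ {-4, 0, 3}.
Local minima of P (where P''>0): P(-4)=-48. Local minima of Q: Q(-4)=-640, Q(3)=-297.
So the global minimum of psi is P(-4) + Q(-4) + 3 = -48 − 640 + 3 = -685, attained at (-4, -4).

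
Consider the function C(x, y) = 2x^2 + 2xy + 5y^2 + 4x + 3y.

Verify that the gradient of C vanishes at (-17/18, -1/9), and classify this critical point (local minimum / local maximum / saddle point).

local minimum

∇C = (4x + 2y + 4, 2x + 10y + 3); substituting (-17/18, -1/9) gives ∇C = (0, 0), so (-17/18, -1/9) is indeed a critical point.
The Hessian of C is constant: H = [[4, 2], [2, 10]].
det(H) = 4·10 − 2² = 36.
det(H) > 0 and tr(H) = 14 > 0, so H is positive definite and the point is a local minimum.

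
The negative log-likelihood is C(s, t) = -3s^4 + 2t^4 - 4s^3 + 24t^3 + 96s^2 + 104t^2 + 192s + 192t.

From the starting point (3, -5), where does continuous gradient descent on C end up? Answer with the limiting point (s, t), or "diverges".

C is separable, so gradient descent decouples: s follows -∂C/∂s, t follows -∂C/∂t.
∂C/∂s = -12(s - 4)(s + 1)(s + 4); at s=3 this is 336, so s decreases.
∂C/∂t = 8(t + 2)(t + 3)(t + 4); at t=-5 this is -48, so t increases.
s converges to its nearest critical value -1 (a local min of the s-part); t converges to -4. The iterate converges to (-1, -4).

(-1, -4)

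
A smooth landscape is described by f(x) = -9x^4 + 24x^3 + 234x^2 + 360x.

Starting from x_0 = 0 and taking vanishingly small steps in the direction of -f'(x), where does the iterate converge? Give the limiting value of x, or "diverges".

-1

f'(x) = -36(x - 5)(x + 1)(x + 2), so f'(0) = 360.
Gradient descent moves in the -f' direction, i.e. x is decreasing.
The nearest critical point in that direction is x = -1, where f'' = 216 > 0 (a local minimum). The iterate converges there.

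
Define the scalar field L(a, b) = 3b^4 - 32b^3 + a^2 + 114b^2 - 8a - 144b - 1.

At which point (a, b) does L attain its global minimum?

L(a,b) separates as P(a) + Q(b) − 1, so its minimum is min P + min Q − 1.
P'(a) = 2a - 8 vanishes at a ∈ {4}; Q'(b) = 12(b - 4)(b - 3)(b - 1) vanishes at b ∈ {1, 3, 4}.
Local minima of P (where P''>0): P(4)=-16. Local minima of Q: Q(1)=-59, Q(4)=-32.
So the global minimum of L is P(4) + Q(1) − 1 = -16 − 59 − 1 = -76, attained at (4, 1).

(4, 1)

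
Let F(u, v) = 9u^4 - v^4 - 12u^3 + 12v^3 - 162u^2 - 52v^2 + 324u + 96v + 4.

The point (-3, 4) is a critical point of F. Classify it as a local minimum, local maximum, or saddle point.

The mixed partial ∂²F/∂u∂v is 0, so the Hessian at any point is diag(F_uu, F_vv) = diag(36(3u^2 - 2u - 9), 4(-3v^2 + 18v - 26)).
At (-3, 4): H = diag(864, -8).
The eigenvalues have opposite signs, so H is indefinite: a saddle point.

saddle point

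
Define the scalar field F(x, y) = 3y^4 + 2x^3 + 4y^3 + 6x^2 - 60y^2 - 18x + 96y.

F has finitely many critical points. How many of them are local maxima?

1

F separates as a function of x plus a function of y, so ∇F=0 decouples.
∂F/∂x = 6(x - 1)(x + 3) = 0 at x ∈ {-3, 1}; ∂F/∂y = 12(y - 2)(y - 1)(y + 4) = 0 at y ∈ {-4, 1, 2}.
The Hessian is diagonal: diag(F_xx, F_yy). Second derivatives: F_xx(-3)=-24, F_xx(1)=24; F_yy(-4)=360, F_yy(1)=-60, F_yy(2)=72.
Local maxima occur where both diagonal entries negative: (-3, 1). Count: 1.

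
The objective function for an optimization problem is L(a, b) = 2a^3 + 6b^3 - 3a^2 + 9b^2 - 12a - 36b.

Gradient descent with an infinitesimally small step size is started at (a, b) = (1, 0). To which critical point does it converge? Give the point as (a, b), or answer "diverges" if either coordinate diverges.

L is separable, so gradient descent decouples: a follows -∂L/∂a, b follows -∂L/∂b.
∂L/∂a = 6(a - 2)(a + 1); at a=1 this is -12, so a increases.
∂L/∂b = 18(b - 1)(b + 2); at b=0 this is -36, so b increases.
a converges to its nearest critical value 2 (a local min of the a-part); b converges to 1. The iterate converges to (2, 1).

(2, 1)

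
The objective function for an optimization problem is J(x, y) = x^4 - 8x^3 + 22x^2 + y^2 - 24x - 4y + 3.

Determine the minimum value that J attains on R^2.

J(x,y) separates as P(x) + Q(y) + 3, so its minimum is min P + min Q + 3.
P'(x) = 4(x - 3)(x - 2)(x - 1) vanishes at x ∈ {1, 2, 3}; Q'(y) = 2y - 4 vanishes at y ∈ {2}.
Local minima of P (where P''>0): P(1)=-9, P(3)=-9. Local minima of Q: Q(2)=-4.
So the global minimum of J is P(1) + Q(2) + 3 = -9 − 4 + 3 = -10, attained at (1, 2).

-10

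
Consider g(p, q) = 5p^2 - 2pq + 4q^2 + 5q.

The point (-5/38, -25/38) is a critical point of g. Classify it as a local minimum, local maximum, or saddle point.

The Hessian of g is constant: H = [[10, -2], [-2, 8]].
det(H) = 10·8 − (-2)² = 76.
det(H) > 0 and tr(H) = 18 > 0, so H is positive definite and the point is a local minimum.

local minimum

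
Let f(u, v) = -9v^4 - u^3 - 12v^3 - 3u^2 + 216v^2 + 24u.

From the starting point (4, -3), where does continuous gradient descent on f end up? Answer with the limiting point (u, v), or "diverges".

f is separable, so gradient descent decouples: u follows -∂f/∂u, v follows -∂f/∂v.
∂f/∂u = -3(u - 2)(u + 4); at u=4 this is -48, so u increases.
∂f/∂v = -36v(v - 3)(v + 4); at v=-3 this is -648, so v increases.
The u-coordinate has no critical point in that direction and runs off to infinity.

diverges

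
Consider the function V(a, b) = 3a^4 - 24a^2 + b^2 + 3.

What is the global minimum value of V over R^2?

-45

V(a,b) separates as P(a) + Q(b) + 3, so its minimum is min P + min Q + 3.
P'(a) = 12a(a - 2)(a + 2) vanishes at a ∈ {-2, 0, 2}; Q'(b) = 2b vanishes at b ∈ {0}.
Local minima of P (where P''>0): P(-2)=-48, P(2)=-48. Local minima of Q: Q(0)=0.
So the global minimum of V is P(-2) + Q(0) + 3 = -48 + 0 + 3 = -45, attained at (-2, 0).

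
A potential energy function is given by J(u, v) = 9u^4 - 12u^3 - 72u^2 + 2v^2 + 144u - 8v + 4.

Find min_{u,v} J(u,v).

J(u,v) separates as P(u) + Q(v) + 4, so its minimum is min P + min Q + 4.
P'(u) = 36(u - 2)(u - 1)(u + 2) vanishes at u ∈ {-2, 1, 2}; Q'(v) = 4v - 8 vanishes at v ∈ {2}.
Local minima of P (where P''>0): P(-2)=-336, P(2)=48. Local minima of Q: Q(2)=-8.
So the global minimum of J is P(-2) + Q(2) + 4 = -336 − 8 + 4 = -340, attained at (-2, 2).

-340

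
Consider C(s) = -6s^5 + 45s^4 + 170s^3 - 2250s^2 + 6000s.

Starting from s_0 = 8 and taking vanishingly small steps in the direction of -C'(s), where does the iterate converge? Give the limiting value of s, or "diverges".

C'(s) = -30(s - 5)(s - 4)(s - 2)(s + 5), so C'(8) = -28080.
Gradient descent moves in the -C' direction, i.e. s is increasing.
There is no critical point above s=8, and C' keeps the same sign, so the iterate runs off to +∞.

diverges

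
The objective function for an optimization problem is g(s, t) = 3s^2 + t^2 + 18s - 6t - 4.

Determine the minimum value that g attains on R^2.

-40

g(s,t) separates as P(s) + Q(t) − 4, so its minimum is min P + min Q − 4.
P'(s) = 6s + 18 vanishes at s ∈ {-3}; Q'(t) = 2(t - 3) vanishes at t ∈ {3}.
Local minima of P (where P''>0): P(-3)=-27. Local minima of Q: Q(3)=-9.
So the global minimum of g is P(-3) + Q(3) − 4 = -27 − 9 − 4 = -40, attained at (-3, 3).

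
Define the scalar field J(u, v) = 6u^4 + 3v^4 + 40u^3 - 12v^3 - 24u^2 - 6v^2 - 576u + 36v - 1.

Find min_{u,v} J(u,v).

J(u,v) separates as P(u) + Q(v) − 1, so its minimum is min P + min Q − 1.
P'(u) = 24(u - 2)(u + 3)(u + 4) vanishes at u ∈ {-4, -3, 2}; Q'(v) = 12(v - 3)(v - 1)(v + 1) vanishes at v ∈ {-1, 1, 3}.
Local minima of P (where P''>0): P(-4)=896, P(2)=-832. Local minima of Q: Q(-1)=-27, Q(3)=-27.
So the global minimum of J is P(2) + Q(-1) − 1 = -832 − 27 − 1 = -860, attained at (2, -1).

-860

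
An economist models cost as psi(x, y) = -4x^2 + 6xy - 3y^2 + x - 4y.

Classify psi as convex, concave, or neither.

psi is quadratic, so its Hessian is the constant matrix H = [[-8, 6], [6, -6]].
det(H) = 12, tr(H) = -14.
det(H) > 0 and tr(H) < 0, so H is negative definite everywhere: concave.

concave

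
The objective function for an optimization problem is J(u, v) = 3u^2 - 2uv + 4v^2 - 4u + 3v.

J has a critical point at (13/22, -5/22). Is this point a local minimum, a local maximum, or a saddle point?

The Hessian of J is constant: H = [[6, -2], [-2, 8]].
det(H) = 6·8 − (-2)² = 44.
det(H) > 0 and tr(H) = 14 > 0, so H is positive definite and the point is a local minimum.

local minimum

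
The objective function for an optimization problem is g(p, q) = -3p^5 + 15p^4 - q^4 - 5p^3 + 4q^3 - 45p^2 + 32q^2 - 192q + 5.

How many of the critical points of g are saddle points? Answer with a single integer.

g separates as a function of p plus a function of q, so ∇g=0 decouples.
∂g/∂p = -15p(p - 3)(p - 2)(p + 1) = 0 at p ∈ {-1, 0, 2, 3}; ∂g/∂q = -4(q - 4)(q - 3)(q + 4) = 0 at q ∈ {-4, 3, 4}.
The Hessian is diagonal: diag(g_pp, g_qq). Second derivatives: g_pp(-1)=180, g_pp(0)=-90, g_pp(2)=90, g_pp(3)=-180; g_qq(-4)=-224, g_qq(3)=28, g_qq(4)=-32.
Saddle points occur where the two diagonal entries have opposite signs: (-1, -4), (-1, 4), (0, 3), (2, -4), (2, 4), (3, 3). Count: 6.

6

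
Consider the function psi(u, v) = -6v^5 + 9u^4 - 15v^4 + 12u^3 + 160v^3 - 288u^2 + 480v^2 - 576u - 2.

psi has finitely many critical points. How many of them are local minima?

4

psi separates as a function of u plus a function of v, so ∇psi=0 decouples.
∂psi/∂u = 36(u - 4)(u + 1)(u + 4) = 0 at u ∈ {-4, -1, 4}; ∂psi/∂v = -30v(v - 4)(v + 2)(v + 4) = 0 at v ∈ {-4, -2, 0, 4}.
The Hessian is diagonal: diag(psi_uu, psi_vv). Second derivatives: psi_uu(-4)=864, psi_uu(-1)=-540, psi_uu(4)=1440; psi_vv(-4)=1920, psi_vv(-2)=-720, psi_vv(0)=960, psi_vv(4)=-5760.
Local minima occur where both diagonal entries positive: (-4, -4), (-4, 0), (4, -4), (4, 0). Count: 4.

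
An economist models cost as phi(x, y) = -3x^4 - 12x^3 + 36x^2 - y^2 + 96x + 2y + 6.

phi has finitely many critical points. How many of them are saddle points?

1

phi separates as a function of x plus a function of y, so ∇phi=0 decouples.
∂phi/∂x = -12(x - 2)(x + 1)(x + 4) = 0 at x ∈ {-4, -1, 2}; ∂phi/∂y = -2(y - 1) = 0 at y ∈ {1}.
The Hessian is diagonal: diag(phi_xx, phi_yy). Second derivatives: phi_xx(-4)=-216, phi_xx(-1)=108, phi_xx(2)=-216; phi_yy(1)=-2.
Saddle points occur where the two diagonal entries have opposite signs: (-1, 1). Count: 1.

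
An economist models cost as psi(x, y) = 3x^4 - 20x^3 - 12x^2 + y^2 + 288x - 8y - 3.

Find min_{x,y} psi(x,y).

-435

psi(x,y) separates as P(x) + Q(y) − 3, so its minimum is min P + min Q − 3.
P'(x) = 12(x - 4)(x - 3)(x + 2) vanishes at x ∈ {-2, 3, 4}; Q'(y) = 2y - 8 vanishes at y ∈ {4}.
Local minima of P (where P''>0): P(-2)=-416, P(4)=448. Local minima of Q: Q(4)=-16.
So the global minimum of psi is P(-2) + Q(4) − 3 = -416 − 16 − 3 = -435, attained at (-2, 4).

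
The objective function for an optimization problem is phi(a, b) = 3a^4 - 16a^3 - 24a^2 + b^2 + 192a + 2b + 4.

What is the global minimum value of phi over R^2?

-301

phi(a,b) separates as P(a) + Q(b) + 4, so its minimum is min P + min Q + 4.
P'(a) = 12(a - 4)(a - 2)(a + 2) vanishes at a ∈ {-2, 2, 4}; Q'(b) = 2b + 2 vanishes at b ∈ {-1}.
Local minima of P (where P''>0): P(-2)=-304, P(4)=128. Local minima of Q: Q(-1)=-1.
So the global minimum of phi is P(-2) + Q(-1) + 4 = -304 − 1 + 4 = -301, attained at (-2, -1).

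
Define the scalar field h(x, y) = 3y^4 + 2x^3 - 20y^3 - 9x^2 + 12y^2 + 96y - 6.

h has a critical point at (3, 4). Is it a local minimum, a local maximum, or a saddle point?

local minimum

The mixed partial ∂²h/∂x∂y is 0, so the Hessian at any point is diag(h_xx, h_yy) = diag(6(2x - 3), 12(3y^2 - 10y + 2)).
At (3, 4): H = diag(18, 120).
Both eigenvalues are positive, so H is positive definite: a local minimum.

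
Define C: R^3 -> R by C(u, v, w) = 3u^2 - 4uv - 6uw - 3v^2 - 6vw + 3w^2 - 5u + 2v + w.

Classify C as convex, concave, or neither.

C is quadratic, so its Hessian is the constant matrix H = [[6, -4, -6], [-4, -6, -6], [-6, -6, 6]].
Leading principal minors: 6, -52, -600.
Neither pattern holds ⇒ H is indefinite ⇒ neither convex nor concave.

neither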